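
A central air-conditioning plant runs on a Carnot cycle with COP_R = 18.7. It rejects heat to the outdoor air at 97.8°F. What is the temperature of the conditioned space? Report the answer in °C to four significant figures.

20.83 °C

For a Carnot refrigerator COP_R = T_C/(T_H − T_C), so T_C = COP·T_H/(1 + COP).
With T_H = 309.71 K, T_C = 18.7 × 309.71/19.70 = 293.98 K.
Converting, 293.98 K = 20.83°C.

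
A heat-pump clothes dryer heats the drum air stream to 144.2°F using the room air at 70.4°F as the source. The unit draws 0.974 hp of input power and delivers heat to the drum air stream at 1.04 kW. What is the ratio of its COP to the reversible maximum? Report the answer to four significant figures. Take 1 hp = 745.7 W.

Converting, Q̇_H = 1.040 kW = 1.395 hp, so COP_actual = Q̇_H/Ẇ = 1.395/0.9740 = 1.432.
In absolute terms T_C = 294.48 K and T_H = 335.48 K, so ΔT = 41.00 K.
COP_Carnot = T_H/ΔT = 335.48/41.00 = 8.183.
η_II = COP_actual/COP_Carnot = 1.432/8.183 = 0.1750.

0.1750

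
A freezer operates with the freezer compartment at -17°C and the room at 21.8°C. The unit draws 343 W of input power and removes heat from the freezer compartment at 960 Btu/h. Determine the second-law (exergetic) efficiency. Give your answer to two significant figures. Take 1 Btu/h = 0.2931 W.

Converting, Q̇_C = 960.0 Btu/h = 281.4 W, so COP_actual = Q̇_C/Ẇ = 281.4/343.0 = 0.8203.
In absolute terms T_C = 256.15 K and T_H = 294.95 K, so ΔT = 38.80 K.
COP_Carnot = T_C/ΔT = 256.15/38.80 = 6.602.
η_II = COP_actual/COP_Carnot = 0.8203/6.602 = 0.1243.

0.12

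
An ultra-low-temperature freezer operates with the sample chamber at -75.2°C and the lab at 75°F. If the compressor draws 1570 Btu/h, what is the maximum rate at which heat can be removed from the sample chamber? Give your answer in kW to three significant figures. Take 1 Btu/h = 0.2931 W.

0.919 kW

In absolute terms T_C = 197.95 K and T_H = 297.04 K, so ΔT = 99.09 K.
COP_Carnot = T_C/ΔT = 197.95/99.09 = 1.998.
Q̇_max = COP_Carnot × Ẇ = 1.998 × 1570 Btu/h = 3136 Btu/h = 0.9193 kW.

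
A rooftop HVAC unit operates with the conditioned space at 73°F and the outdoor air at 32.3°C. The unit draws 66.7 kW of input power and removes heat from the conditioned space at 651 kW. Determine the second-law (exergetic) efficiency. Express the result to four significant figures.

0.3141

COP_actual = Q̇_C/Ẇ = 651.0/66.70 = 9.760.
In absolute terms T_C = 295.93 K and T_H = 305.45 K, so ΔT = 9.522 K.
COP_Carnot = T_C/ΔT = 295.93/9.522 = 31.08.
η_II = COP_actual/COP_Carnot = 9.760/31.08 = 0.3141.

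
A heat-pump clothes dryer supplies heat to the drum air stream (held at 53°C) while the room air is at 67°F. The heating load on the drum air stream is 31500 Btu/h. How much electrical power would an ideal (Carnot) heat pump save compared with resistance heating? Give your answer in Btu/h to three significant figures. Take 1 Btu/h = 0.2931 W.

28300 Btu/h

In absolute terms T_C = 292.59 K and T_H = 326.15 K, so ΔT = 33.56 K.
COP_Carnot = T_H/ΔT = 326.15/33.56 = 9.720.
Resistance heating needs Ẇ_res = Q̇_H = 31500 Btu/h; the reversible heat pump needs only Ẇ_hp = Q̇_H/COP = 3241 Btu/h.
Saving = 31500 − 3241 = 28260 Btu/h.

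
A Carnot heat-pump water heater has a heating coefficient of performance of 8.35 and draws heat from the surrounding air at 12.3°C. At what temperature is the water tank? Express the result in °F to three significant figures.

124 °F

COP_HP = T_H/(T_H − T_C) rearranges to T_H = COP·T_C/(COP − 1).
With T_C = 285.45 K, T_H = 8.35 × 285.45/7.350 = 324.29 K.
Converting, 324.29 K = 124.05°F.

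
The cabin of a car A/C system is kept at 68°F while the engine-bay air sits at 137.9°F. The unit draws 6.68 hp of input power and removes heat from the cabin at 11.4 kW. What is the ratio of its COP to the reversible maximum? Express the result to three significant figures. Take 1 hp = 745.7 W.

Converting, Q̇_C = 11.40 kW = 15.29 hp, so COP_actual = Q̇_C/Ẇ = 15.29/6.680 = 2.289.
In absolute terms T_C = 293.15 K and T_H = 331.98 K, so ΔT = 38.83 K.
COP_Carnot = T_C/ΔT = 293.15/38.83 = 7.549.
η_II = COP_actual/COP_Carnot = 2.289/7.549 = 0.3032.

0.303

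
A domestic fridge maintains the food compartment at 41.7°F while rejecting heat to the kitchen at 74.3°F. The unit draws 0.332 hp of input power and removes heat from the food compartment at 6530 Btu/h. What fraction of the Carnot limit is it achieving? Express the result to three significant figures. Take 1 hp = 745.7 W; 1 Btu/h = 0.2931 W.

Converting, Q̇_C = 6530 Btu/h = 2.567 hp, so COP_actual = Q̇_C/Ẇ = 2.567/0.3320 = 7.731.
In absolute terms T_C = 278.54 K and T_H = 296.65 K, so ΔT = 18.11 K.
COP_Carnot = T_C/ΔT = 278.54/18.11 = 15.38.
η_II = COP_actual/COP_Carnot = 7.731/15.38 = 0.5027.

0.503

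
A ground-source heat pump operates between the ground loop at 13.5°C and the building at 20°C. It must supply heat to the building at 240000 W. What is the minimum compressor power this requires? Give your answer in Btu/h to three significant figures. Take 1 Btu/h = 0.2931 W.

In absolute terms T_C = 286.65 K and T_H = 293.15 K, so ΔT = 6.500 K.
COP_Carnot = T_H/ΔT = 293.15/6.500 = 45.10.
Ẇ_min = Q̇/COP_Carnot = 240000/45.10 = 5322 W = 18160 Btu/h.

18200 Btu/h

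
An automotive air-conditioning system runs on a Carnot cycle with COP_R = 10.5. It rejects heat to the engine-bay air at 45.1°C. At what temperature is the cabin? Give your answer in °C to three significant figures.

17.4 °C

For a Carnot refrigerator COP_R = T_C/(T_H − T_C), so T_C = COP·T_H/(1 + COP).
With T_H = 318.25 K, T_C = 10.5 × 318.25/11.50 = 290.58 K.
Converting, 290.58 K = 17.43°C.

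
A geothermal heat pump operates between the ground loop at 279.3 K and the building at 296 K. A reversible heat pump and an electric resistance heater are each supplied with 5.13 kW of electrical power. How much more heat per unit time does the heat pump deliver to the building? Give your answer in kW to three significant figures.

The reservoir spacing is ΔT = 296 − 279.3 = 16.70 K.
COP_Carnot = T_H/ΔT = 296.00/16.70 = 17.72.
The heat pump delivers Q̇_H = COP × Ẇ = 90.93 kW; the resistance heater delivers Ẇ = 5.130 kW.
Extra = (COP − 1)·Ẇ = 85.80 kW.

85.8 kW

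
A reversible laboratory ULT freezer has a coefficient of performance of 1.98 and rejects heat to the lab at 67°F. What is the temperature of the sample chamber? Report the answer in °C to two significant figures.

-79 °C

For a Carnot refrigerator COP_R = T_C/(T_H − T_C), so T_C = COP·T_H/(1 + COP).
With T_H = 292.59 K, T_C = 1.98 × 292.59/2.980 = 194.41 K.
Converting, 194.41 K = -78.74°C.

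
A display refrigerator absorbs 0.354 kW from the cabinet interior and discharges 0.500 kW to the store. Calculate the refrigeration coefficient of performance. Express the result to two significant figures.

2.4

The first law gives Q̇_H = Q̇_C + Ẇ, so the three rates are Q̇_C = 0.3540, Q̇_H = 0.5000, Ẇ = 0.1460 kW.
COP_R = Q̇_C/Ẇ = 0.3540/0.1460 = 2.425.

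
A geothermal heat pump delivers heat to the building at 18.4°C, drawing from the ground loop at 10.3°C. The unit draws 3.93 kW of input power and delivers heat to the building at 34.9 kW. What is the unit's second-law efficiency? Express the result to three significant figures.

COP_actual = Q̇_H/Ẇ = 34.90/3.930 = 8.880.
In absolute terms T_C = 283.45 K and T_H = 291.55 K, so ΔT = 8.100 K.
COP_Carnot = T_H/ΔT = 291.55/8.100 = 35.99.
η_II = COP_actual/COP_Carnot = 8.880/35.99 = 0.2467.

0.247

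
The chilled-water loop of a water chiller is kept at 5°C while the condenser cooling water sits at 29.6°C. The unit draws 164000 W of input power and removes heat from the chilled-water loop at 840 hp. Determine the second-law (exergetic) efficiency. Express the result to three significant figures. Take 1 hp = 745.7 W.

Converting, Q̇_C = 840.0 hp = 626400 W, so COP_actual = Q̇_C/Ẇ = 626400/164000 = 3.819.
In absolute terms T_C = 278.15 K and T_H = 302.75 K, so ΔT = 24.60 K.
COP_Carnot = T_C/ΔT = 278.15/24.60 = 11.31.
η_II = COP_actual/COP_Carnot = 3.819/11.31 = 0.3378.

0.338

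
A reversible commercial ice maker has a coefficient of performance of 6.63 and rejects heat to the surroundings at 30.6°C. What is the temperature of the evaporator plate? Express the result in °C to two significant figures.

-9.2 °C

For a Carnot refrigerator COP_R = T_C/(T_H − T_C), so T_C = COP·T_H/(1 + COP).
With T_H = 303.75 K, T_C = 6.63 × 303.75/7.630 = 263.94 K.
Converting, 263.94 K = -9.21°C.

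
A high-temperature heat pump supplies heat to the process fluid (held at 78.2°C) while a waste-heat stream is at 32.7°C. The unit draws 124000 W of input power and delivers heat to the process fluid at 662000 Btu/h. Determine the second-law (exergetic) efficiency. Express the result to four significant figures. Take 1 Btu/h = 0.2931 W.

Converting, Q̇_H = 662000 Btu/h = 194000 W, so COP_actual = Q̇_H/Ẇ = 194000/124000 = 1.565.
In absolute terms T_C = 305.85 K and T_H = 351.35 K, so ΔT = 45.50 K.
COP_Carnot = T_H/ΔT = 351.35/45.50 = 7.722.
η_II = COP_actual/COP_Carnot = 1.565/7.722 = 0.2026.

0.2026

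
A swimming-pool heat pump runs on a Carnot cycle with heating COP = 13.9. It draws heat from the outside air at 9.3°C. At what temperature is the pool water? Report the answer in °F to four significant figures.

COP_HP = T_H/(T_H − T_C) rearranges to T_H = COP·T_C/(COP − 1).
With T_C = 282.45 K, T_H = 13.9 × 282.45/12.90 = 304.35 K.
Converting, 304.35 K = 88.15°F.

88.15 °F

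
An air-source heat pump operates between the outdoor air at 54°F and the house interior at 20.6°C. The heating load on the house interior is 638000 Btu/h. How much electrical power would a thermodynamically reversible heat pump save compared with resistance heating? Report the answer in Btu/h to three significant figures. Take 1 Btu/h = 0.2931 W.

In absolute terms T_C = 285.37 K and T_H = 293.75 K, so ΔT = 8.378 K.
COP_Carnot = T_H/ΔT = 293.75/8.378 = 35.06.
Resistance heating needs Ẇ_res = Q̇_H = 638000 Btu/h; the reversible heat pump needs only Ẇ_hp = Q̇_H/COP = 18200 Btu/h.
Saving = 638000 − 18200 = 619800 Btu/h.

620000 Btu/h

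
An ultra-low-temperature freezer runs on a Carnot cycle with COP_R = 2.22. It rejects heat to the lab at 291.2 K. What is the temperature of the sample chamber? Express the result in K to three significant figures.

For a Carnot refrigerator COP_R = T_C/(T_H − T_C), so T_C = COP·T_H/(1 + COP).
With T_H = 291.20 K, T_C = 2.22 × 291.20/3.220 = 200.77 K.

201 K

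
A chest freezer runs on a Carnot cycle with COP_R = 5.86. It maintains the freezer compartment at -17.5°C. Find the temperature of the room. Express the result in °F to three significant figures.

COP_R = T_C/(T_H − T_C) gives T_H − T_C = T_C/COP.
With T_C = 255.65 K, T_H = 255.65 × (1 + 1/5.86) = 299.28 K.
Converting, 299.28 K = 79.03°F.

79.0 °F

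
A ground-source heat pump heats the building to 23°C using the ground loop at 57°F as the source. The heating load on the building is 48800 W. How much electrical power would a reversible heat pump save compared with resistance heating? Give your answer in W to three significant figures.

47300 W

In absolute terms T_C = 287.04 K and T_H = 296.15 K, so ΔT = 9.111 K.
COP_Carnot = T_H/ΔT = 296.15/9.111 = 32.50.
Resistance heating needs Ẇ_res = Q̇_H = 48800 W; the reversible heat pump needs only Ẇ_hp = Q̇_H/COP = 1501 W.
Saving = 48800 − 1501 = 47300 W.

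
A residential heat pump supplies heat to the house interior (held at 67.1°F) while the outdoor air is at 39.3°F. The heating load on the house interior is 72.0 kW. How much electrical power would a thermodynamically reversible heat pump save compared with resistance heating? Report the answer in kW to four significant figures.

In absolute terms T_C = 277.21 K and T_H = 292.65 K, so ΔT = 15.44 K.
COP_Carnot = T_H/ΔT = 292.65/15.44 = 18.95.
Resistance heating needs Ẇ_res = Q̇_H = 72.00 kW; the reversible heat pump needs only Ẇ_hp = Q̇_H/COP = 3.800 kW.
Saving = 72.00 − 3.800 = 68.20 kW.

68.20 kW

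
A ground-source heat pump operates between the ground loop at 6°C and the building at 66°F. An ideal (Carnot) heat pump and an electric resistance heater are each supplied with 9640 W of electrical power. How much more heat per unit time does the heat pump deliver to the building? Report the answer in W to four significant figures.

In absolute terms T_C = 279.15 K and T_H = 292.04 K, so ΔT = 12.89 K.
COP_Carnot = T_H/ΔT = 292.04/12.89 = 22.66.
The heat pump delivers Q̇_H = COP × Ẇ = 218400 W; the resistance heater delivers Ẇ = 9640 W.
Extra = (COP − 1)·Ẇ = 208800 W.

208800 W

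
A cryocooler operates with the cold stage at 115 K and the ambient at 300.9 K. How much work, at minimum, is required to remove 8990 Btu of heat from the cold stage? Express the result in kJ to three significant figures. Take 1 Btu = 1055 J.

The reservoir spacing is ΔT = 300.9 − 115 = 185.9 K.
The reversible limit is COP_R = T_C/ΔT = 0.6186, so W_min = Q_C/COP = Q_C·ΔT/T_C.
W_min = 8990 × 185.9/115.00 = 14530 Btu = 15330 kJ.

15300 kJ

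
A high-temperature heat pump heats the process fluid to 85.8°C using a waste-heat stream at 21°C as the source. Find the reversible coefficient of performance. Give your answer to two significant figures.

In absolute terms T_C = 294.15 K and T_H = 358.95 K, so ΔT = 64.80 K.
For a reversible cycle, COP_Carnot = T_H/ΔT = 358.95/64.80 = 5.539.

5.5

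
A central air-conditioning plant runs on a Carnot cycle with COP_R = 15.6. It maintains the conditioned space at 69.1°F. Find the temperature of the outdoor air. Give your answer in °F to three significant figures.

COP_R = T_C/(T_H − T_C) gives T_H − T_C = T_C/COP.
With T_C = 293.76 K, T_H = 293.76 × (1 + 1/15.6) = 312.59 K.
Converting, 312.59 K = 103.00°F.

103 °F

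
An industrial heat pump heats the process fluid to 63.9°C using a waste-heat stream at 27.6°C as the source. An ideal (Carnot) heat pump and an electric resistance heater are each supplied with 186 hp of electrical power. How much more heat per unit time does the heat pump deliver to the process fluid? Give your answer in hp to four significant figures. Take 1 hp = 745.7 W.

In absolute terms T_C = 300.75 K and T_H = 337.05 K, so ΔT = 36.30 K.
COP_Carnot = T_H/ΔT = 337.05/36.30 = 9.285.
The heat pump delivers Q̇_H = COP × Ẇ = 1727 hp; the resistance heater delivers Ẇ = 186.0 hp.
Extra = (COP − 1)·Ẇ = 1541 hp.

1541 hp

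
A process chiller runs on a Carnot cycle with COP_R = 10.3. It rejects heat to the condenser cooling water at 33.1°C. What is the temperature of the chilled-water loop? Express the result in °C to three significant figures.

For a Carnot refrigerator COP_R = T_C/(T_H − T_C), so T_C = COP·T_H/(1 + COP).
With T_H = 306.25 K, T_C = 10.3 × 306.25/11.30 = 279.15 K.
Converting, 279.15 K = 6.00°C.

6.00 °C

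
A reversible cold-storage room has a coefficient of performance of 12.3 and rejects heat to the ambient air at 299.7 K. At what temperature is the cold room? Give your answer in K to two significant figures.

For a Carnot refrigerator COP_R = T_C/(T_H − T_C), so T_C = COP·T_H/(1 + COP).
With T_H = 299.70 K, T_C = 12.3 × 299.70/13.30 = 277.17 K.

280 K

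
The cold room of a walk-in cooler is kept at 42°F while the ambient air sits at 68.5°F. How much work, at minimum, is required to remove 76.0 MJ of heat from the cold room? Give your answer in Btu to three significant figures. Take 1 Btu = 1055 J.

3810 Btu

In absolute terms T_C = 278.71 K and T_H = 293.43 K, so ΔT = 14.72 K.
The reversible limit is COP_R = T_C/ΔT = 18.93, so W_min = Q_C/COP = Q_C·ΔT/T_C.
W_min = 76.00 × 14.72/278.71 = 4.015 MJ = 3805 Btu.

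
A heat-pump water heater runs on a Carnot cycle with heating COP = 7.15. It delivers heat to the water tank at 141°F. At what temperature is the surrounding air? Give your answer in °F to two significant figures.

COP_HP = T_H/(T_H − T_C) gives T_H − T_C = T_H/COP.
With T_H = 333.71 K, T_C = 333.71 × (1 − 1/7.15) = 287.03 K.
Converting, 287.03 K = 56.99°F.

57 °F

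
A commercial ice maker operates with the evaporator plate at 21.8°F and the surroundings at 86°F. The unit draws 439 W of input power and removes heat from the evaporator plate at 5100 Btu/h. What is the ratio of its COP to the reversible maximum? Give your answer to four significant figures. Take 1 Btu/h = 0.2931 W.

0.4540

Converting, Q̇_C = 5100 Btu/h = 1495 W, so COP_actual = Q̇_C/Ẇ = 1495/439.0 = 3.405.
In absolute terms T_C = 267.48 K and T_H = 303.15 K, so ΔT = 35.67 K.
COP_Carnot = T_C/ΔT = 267.48/35.67 = 7.500.
η_II = COP_actual/COP_Carnot = 3.405/7.500 = 0.4540.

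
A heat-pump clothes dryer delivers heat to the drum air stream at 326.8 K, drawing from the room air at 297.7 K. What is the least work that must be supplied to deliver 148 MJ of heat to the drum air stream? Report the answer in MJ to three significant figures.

The reservoir spacing is ΔT = 326.8 − 297.7 = 29.10 K.
The reversible limit is COP_HP = T_H/ΔT = 11.23, so W_min = Q_H/COP = Q_H·ΔT/T_H.
W_min = 148.0 × 29.10/326.80 = 13.18 MJ.

13.2 MJ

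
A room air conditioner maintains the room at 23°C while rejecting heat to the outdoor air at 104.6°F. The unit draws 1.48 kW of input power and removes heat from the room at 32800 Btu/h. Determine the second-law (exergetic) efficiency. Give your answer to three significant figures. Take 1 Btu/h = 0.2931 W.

Converting, Q̇_C = 32800 Btu/h = 9.614 kW, so COP_actual = Q̇_C/Ẇ = 9.614/1.480 = 6.496.
In absolute terms T_C = 296.15 K and T_H = 313.48 K, so ΔT = 17.33 K.
COP_Carnot = T_C/ΔT = 296.15/17.33 = 17.09.
η_II = COP_actual/COP_Carnot = 6.496/17.09 = 0.3802.

0.380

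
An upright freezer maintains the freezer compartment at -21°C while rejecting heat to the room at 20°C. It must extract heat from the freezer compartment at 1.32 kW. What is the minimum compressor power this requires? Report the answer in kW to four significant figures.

0.2146 kW

In absolute terms T_C = 252.15 K and T_H = 293.15 K, so ΔT = 41.00 K.
COP_Carnot = T_C/ΔT = 252.15/41.00 = 6.150.
Ẇ_min = Q̇/COP_Carnot = 1.320/6.150 = 0.2146 kW.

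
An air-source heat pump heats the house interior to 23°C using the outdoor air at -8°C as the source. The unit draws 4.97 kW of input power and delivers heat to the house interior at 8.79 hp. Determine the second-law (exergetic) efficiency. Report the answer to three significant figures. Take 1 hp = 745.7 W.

Converting, Q̇_H = 8.790 hp = 6.555 kW, so COP_actual = Q̇_H/Ẇ = 6.555/4.970 = 1.319.
In absolute terms T_C = 265.15 K and T_H = 296.15 K, so ΔT = 31.00 K.
COP_Carnot = T_H/ΔT = 296.15/31.00 = 9.553.
η_II = COP_actual/COP_Carnot = 1.319/9.553 = 0.1381.

0.138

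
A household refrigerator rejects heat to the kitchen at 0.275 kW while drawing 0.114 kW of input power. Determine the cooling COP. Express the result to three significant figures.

The first law gives Q̇_H = Q̇_C + Ẇ, so the three rates are Q̇_C = 0.1610, Q̇_H = 0.2750, Ẇ = 0.1140 kW.
COP_R = Q̇_C/Ẇ = 0.1610/0.1140 = 1.412.

1.41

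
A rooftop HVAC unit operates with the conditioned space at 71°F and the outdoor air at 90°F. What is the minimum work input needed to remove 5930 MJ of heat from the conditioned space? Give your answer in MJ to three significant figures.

In absolute terms T_C = 294.82 K and T_H = 305.37 K, so ΔT = 10.56 K.
The reversible limit is COP_R = T_C/ΔT = 27.93, so W_min = Q_C/COP = Q_C·ΔT/T_C.
W_min = 5930 × 10.56/294.82 = 212.3 MJ.

212 MJ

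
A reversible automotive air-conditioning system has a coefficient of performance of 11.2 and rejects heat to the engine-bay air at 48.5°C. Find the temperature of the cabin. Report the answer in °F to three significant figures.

71.8 °F

For a Carnot refrigerator COP_R = T_C/(T_H − T_C), so T_C = COP·T_H/(1 + COP).
With T_H = 321.65 K, T_C = 11.2 × 321.65/12.20 = 295.29 K.
Converting, 295.29 K = 71.84°F.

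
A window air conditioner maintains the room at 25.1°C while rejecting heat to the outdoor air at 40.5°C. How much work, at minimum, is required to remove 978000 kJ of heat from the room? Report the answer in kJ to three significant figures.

50500 kJ

In absolute terms T_C = 298.25 K and T_H = 313.65 K, so ΔT = 15.40 K.
The reversible limit is COP_R = T_C/ΔT = 19.37, so W_min = Q_C/COP = Q_C·ΔT/T_C.
W_min = 978000 × 15.40/298.25 = 50500 kJ.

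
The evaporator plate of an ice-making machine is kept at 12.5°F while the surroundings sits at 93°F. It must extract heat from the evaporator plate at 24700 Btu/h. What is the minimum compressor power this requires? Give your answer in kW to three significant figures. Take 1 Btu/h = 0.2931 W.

In absolute terms T_C = 262.32 K and T_H = 307.04 K, so ΔT = 44.72 K.
COP_Carnot = T_C/ΔT = 262.32/44.72 = 5.865.
Ẇ_min = Q̇/COP_Carnot = 24700/5.865 = 4211 Btu/h = 1.234 kW.

1.23 kW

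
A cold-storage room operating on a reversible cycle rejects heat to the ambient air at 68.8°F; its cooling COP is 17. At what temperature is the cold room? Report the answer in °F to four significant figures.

39.44 °F

For a Carnot refrigerator COP_R = T_C/(T_H − T_C), so T_C = COP·T_H/(1 + COP).
With T_H = 293.59 K, T_C = 17 × 293.59/18.00 = 277.28 K.
Converting, 277.28 K = 39.44°F.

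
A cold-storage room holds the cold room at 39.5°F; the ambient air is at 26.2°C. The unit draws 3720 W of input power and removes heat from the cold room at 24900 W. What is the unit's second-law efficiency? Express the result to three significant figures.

COP_actual = Q̇_C/Ẇ = 24900/3720 = 6.694.
In absolute terms T_C = 277.32 K and T_H = 299.35 K, so ΔT = 22.03 K.
COP_Carnot = T_C/ΔT = 277.32/22.03 = 12.59.
η_II = COP_actual/COP_Carnot = 6.694/12.59 = 0.5318.

0.532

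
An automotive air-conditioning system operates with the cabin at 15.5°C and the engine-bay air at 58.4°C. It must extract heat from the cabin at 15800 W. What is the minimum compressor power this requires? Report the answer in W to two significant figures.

In absolute terms T_C = 288.65 K and T_H = 331.55 K, so ΔT = 42.90 K.
COP_Carnot = T_C/ΔT = 288.65/42.90 = 6.728.
Ẇ_min = Q̇/COP_Carnot = 15800/6.728 = 2348 W.

2300 W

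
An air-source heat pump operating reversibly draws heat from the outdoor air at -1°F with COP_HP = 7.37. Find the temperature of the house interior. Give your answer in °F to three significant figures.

COP_HP = T_H/(T_H − T_C) rearranges to T_H = COP·T_C/(COP − 1).
With T_C = 254.82 K, T_H = 7.37 × 254.82/6.370 = 294.82 K.
Converting, 294.82 K = 71.00°F.

71.0 °F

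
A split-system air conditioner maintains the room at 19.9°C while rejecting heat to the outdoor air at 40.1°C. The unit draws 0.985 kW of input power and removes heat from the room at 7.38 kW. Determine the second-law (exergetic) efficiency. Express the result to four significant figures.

COP_actual = Q̇_C/Ẇ = 7.380/0.9850 = 7.492.
In absolute terms T_C = 293.05 K and T_H = 313.25 K, so ΔT = 20.20 K.
COP_Carnot = T_C/ΔT = 293.05/20.20 = 14.51.
η_II = COP_actual/COP_Carnot = 7.492/14.51 = 0.5165.

0.5165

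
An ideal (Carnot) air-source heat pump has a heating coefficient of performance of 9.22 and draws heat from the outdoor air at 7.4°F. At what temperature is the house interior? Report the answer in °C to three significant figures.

17.9 °C

COP_HP = T_H/(T_H − T_C) rearranges to T_H = COP·T_C/(COP − 1).
With T_C = 259.48 K, T_H = 9.22 × 259.48/8.220 = 291.05 K.
Converting, 291.05 K = 17.90°C.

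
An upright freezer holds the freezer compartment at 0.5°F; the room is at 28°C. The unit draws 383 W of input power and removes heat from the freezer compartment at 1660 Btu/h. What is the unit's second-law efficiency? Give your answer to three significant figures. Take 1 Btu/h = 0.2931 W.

0.226

Converting, Q̇_C = 1660 Btu/h = 486.5 W, so COP_actual = Q̇_C/Ẇ = 486.5/383.0 = 1.270.
In absolute terms T_C = 255.65 K and T_H = 301.15 K, so ΔT = 45.50 K.
COP_Carnot = T_C/ΔT = 255.65/45.50 = 5.619.
η_II = COP_actual/COP_Carnot = 1.270/5.619 = 0.2261.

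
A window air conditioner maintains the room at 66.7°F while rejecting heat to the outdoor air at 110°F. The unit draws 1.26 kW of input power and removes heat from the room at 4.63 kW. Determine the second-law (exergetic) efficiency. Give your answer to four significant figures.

COP_actual = Q̇_C/Ẇ = 4.630/1.260 = 3.675.
In absolute terms T_C = 292.43 K and T_H = 316.48 K, so ΔT = 24.06 K.
COP_Carnot = T_C/ΔT = 292.43/24.06 = 12.16.
η_II = COP_actual/COP_Carnot = 3.675/12.16 = 0.3023.

0.3023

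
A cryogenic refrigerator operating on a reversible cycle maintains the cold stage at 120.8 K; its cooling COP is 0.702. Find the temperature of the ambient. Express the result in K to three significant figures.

COP_R = T_C/(T_H − T_C) gives T_H − T_C = T_C/COP.
With T_C = 120.80 K, T_H = 120.80 × (1 + 1/0.702) = 292.88 K.

293 K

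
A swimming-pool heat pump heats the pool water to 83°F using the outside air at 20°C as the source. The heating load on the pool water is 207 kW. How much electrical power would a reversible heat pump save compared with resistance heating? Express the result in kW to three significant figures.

In absolute terms T_C = 293.15 K and T_H = 301.48 K, so ΔT = 8.333 K.
COP_Carnot = T_H/ΔT = 301.48/8.333 = 36.18.
Resistance heating needs Ẇ_res = Q̇_H = 207.0 kW; the reversible heat pump needs only Ẇ_hp = Q̇_H/COP = 5.722 kW.
Saving = 207.0 − 5.722 = 201.3 kW.

201 kW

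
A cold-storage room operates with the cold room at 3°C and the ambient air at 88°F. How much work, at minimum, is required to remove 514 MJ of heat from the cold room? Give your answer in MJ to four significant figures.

In absolute terms T_C = 276.15 K and T_H = 304.26 K, so ΔT = 28.11 K.
The reversible limit is COP_R = T_C/ΔT = 9.824, so W_min = Q_C/COP = Q_C·ΔT/T_C.
W_min = 514.0 × 28.11/276.15 = 52.32 MJ.

52.32 MJ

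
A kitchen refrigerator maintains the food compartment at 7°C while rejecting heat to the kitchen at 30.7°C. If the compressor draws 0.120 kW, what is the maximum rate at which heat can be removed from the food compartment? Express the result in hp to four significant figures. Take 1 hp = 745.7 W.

In absolute terms T_C = 280.15 K and T_H = 303.85 K, so ΔT = 23.70 K.
COP_Carnot = T_C/ΔT = 280.15/23.70 = 11.82.
Q̇_max = COP_Carnot × Ẇ = 11.82 × 0.1200 kW = 1.418 kW = 1.902 hp.

1.902 hp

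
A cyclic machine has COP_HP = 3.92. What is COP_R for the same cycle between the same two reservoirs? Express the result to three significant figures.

2.92

Since Q_H = Q_C + W for any cycle, COP_R = Q_C/W = Q_H/W − 1.
COP_R = 3.92 − 1 = 2.92.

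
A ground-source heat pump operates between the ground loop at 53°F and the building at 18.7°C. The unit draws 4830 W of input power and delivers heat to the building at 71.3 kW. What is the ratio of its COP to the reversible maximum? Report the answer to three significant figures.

0.356

Converting, Q̇_H = 71.30 kW = 71300 W, so COP_actual = Q̇_H/Ẇ = 71300/4830 = 14.76.
In absolute terms T_C = 284.82 K and T_H = 291.85 K, so ΔT = 7.033 K.
COP_Carnot = T_H/ΔT = 291.85/7.033 = 41.50.
η_II = COP_actual/COP_Carnot = 14.76/41.50 = 0.3557.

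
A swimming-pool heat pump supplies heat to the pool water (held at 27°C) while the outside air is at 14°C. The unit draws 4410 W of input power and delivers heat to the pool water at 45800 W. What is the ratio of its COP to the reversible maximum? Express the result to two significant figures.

0.45

COP_actual = Q̇_H/Ẇ = 45800/4410 = 10.39.
In absolute terms T_C = 287.15 K and T_H = 300.15 K, so ΔT = 13.00 K.
COP_Carnot = T_H/ΔT = 300.15/13.00 = 23.09.
η_II = COP_actual/COP_Carnot = 10.39/23.09 = 0.4498.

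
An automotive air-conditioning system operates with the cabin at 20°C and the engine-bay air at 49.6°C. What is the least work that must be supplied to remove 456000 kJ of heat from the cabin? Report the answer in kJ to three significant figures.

46000 kJ

In absolute terms T_C = 293.15 K and T_H = 322.75 K, so ΔT = 29.60 K.
The reversible limit is COP_R = T_C/ΔT = 9.904, so W_min = Q_C/COP = Q_C·ΔT/T_C.
W_min = 456000 × 29.60/293.15 = 46040 kJ.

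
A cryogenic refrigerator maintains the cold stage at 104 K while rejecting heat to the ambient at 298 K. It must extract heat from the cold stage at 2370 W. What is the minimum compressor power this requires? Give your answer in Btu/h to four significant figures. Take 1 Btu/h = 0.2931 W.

15080 Btu/h

The reservoir spacing is ΔT = 298 − 104 = 194.0 K.
COP_Carnot = T_C/ΔT = 104.00/194.0 = 0.5361.
Ẇ_min = Q̇/COP_Carnot = 2370/0.5361 = 4421 W = 15080 Btu/h.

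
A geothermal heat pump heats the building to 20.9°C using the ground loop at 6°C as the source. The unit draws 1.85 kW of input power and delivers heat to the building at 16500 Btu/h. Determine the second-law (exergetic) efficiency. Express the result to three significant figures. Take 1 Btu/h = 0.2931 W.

Converting, Q̇_H = 16500 Btu/h = 4.836 kW, so COP_actual = Q̇_H/Ẇ = 4.836/1.850 = 2.614.
In absolute terms T_C = 279.15 K and T_H = 294.05 K, so ΔT = 14.90 K.
COP_Carnot = T_H/ΔT = 294.05/14.90 = 19.73.
η_II = COP_actual/COP_Carnot = 2.614/19.73 = 0.1325.

0.132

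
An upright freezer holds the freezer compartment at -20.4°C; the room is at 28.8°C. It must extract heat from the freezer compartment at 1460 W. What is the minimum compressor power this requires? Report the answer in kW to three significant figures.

0.284 kW

In absolute terms T_C = 252.75 K and T_H = 301.95 K, so ΔT = 49.20 K.
COP_Carnot = T_C/ΔT = 252.75/49.20 = 5.137.
Ẇ_min = Q̇/COP_Carnot = 1460/5.137 = 284.2 W = 0.2842 kW.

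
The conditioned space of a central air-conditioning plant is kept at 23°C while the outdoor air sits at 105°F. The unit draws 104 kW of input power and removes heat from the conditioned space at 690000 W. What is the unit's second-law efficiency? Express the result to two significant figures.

0.39

Converting, Q̇_C = 690000 W = 690.0 kW, so COP_actual = Q̇_C/Ẇ = 690.0/104.0 = 6.635.
In absolute terms T_C = 296.15 K and T_H = 313.71 K, so ΔT = 17.56 K.
COP_Carnot = T_C/ΔT = 296.15/17.56 = 16.87.
η_II = COP_actual/COP_Carnot = 6.635/16.87 = 0.3933.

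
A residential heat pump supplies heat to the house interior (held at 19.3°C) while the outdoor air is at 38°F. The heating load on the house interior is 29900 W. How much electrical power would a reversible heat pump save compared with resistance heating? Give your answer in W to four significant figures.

In absolute terms T_C = 276.48 K and T_H = 292.45 K, so ΔT = 15.97 K.
COP_Carnot = T_H/ΔT = 292.45/15.97 = 18.32.
Resistance heating needs Ẇ_res = Q̇_H = 29900 W; the reversible heat pump needs only Ẇ_hp = Q̇_H/COP = 1632 W.
Saving = 29900 − 1632 = 28270 W.

28270 W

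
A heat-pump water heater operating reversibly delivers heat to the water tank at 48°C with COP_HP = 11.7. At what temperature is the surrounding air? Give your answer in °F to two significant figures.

69 °F

COP_HP = T_H/(T_H − T_C) gives T_H − T_C = T_H/COP.
With T_H = 321.15 K, T_C = 321.15 × (1 − 1/11.7) = 293.70 K.
Converting, 293.70 K = 68.99°F.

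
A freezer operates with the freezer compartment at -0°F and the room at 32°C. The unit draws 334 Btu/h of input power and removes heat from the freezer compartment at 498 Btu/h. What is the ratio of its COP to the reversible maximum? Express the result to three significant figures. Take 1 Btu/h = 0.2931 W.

COP_actual = Q̇_C/Ẇ = 498.0/334.0 = 1.491.
In absolute terms T_C = 255.37 K and T_H = 305.15 K, so ΔT = 49.78 K.
COP_Carnot = T_C/ΔT = 255.37/49.78 = 5.130.
η_II = COP_actual/COP_Carnot = 1.491/5.130 = 0.2906.

0.291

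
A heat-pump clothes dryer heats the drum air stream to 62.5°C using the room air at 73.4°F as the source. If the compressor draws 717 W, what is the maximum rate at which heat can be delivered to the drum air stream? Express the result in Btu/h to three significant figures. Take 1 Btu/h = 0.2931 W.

20800 Btu/h

In absolute terms T_C = 296.15 K and T_H = 335.65 K, so ΔT = 39.50 K.
COP_Carnot = T_H/ΔT = 335.65/39.50 = 8.497.
Q̇_max = COP_Carnot × Ẇ = 8.497 × 717.0 W = 6093 W = 20790 Btu/h.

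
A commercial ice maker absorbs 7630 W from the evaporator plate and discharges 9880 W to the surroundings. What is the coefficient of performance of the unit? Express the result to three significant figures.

3.39

The first law gives Q̇_H = Q̇_C + Ẇ, so the three rates are Q̇_C = 7630, Q̇_H = 9880, Ẇ = 2250 W.
COP_R = Q̇_C/Ẇ = 7630/2250 = 3.391.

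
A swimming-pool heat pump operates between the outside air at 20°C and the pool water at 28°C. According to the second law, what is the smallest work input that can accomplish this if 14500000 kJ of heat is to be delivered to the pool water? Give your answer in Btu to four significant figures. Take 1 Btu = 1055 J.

365100 Btu

In absolute terms T_C = 293.15 K and T_H = 301.15 K, so ΔT = 8.000 K.
The reversible limit is COP_HP = T_H/ΔT = 37.64, so W_min = Q_H/COP = Q_H·ΔT/T_H.
W_min = 14500000 × 8.000/301.15 = 385200 kJ = 365100 Btu.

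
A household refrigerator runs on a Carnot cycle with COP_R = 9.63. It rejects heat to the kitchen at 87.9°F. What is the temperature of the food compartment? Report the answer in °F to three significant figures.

For a Carnot refrigerator COP_R = T_C/(T_H − T_C), so T_C = COP·T_H/(1 + COP).
With T_H = 304.21 K, T_C = 9.63 × 304.21/10.63 = 275.59 K.
Converting, 275.59 K = 36.39°F.

36.4 °F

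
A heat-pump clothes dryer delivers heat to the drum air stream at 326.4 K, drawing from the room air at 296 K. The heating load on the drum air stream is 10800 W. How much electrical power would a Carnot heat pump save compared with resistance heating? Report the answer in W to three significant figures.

The reservoir spacing is ΔT = 326.4 − 296 = 30.40 K.
COP_Carnot = T_H/ΔT = 326.40/30.40 = 10.74.
Resistance heating needs Ẇ_res = Q̇_H = 10800 W; the reversible heat pump needs only Ẇ_hp = Q̇_H/COP = 1006 W.
Saving = 10800 − 1006 = 9794 W.

9790 W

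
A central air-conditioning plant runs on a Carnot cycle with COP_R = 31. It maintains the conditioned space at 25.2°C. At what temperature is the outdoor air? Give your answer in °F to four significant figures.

COP_R = T_C/(T_H − T_C) gives T_H − T_C = T_C/COP.
With T_C = 298.35 K, T_H = 298.35 × (1 + 1/31) = 307.97 K.
Converting, 307.97 K = 94.68°F.

94.68 °F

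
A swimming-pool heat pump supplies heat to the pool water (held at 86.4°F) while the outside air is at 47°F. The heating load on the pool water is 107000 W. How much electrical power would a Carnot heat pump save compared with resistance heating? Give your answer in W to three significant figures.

In absolute terms T_C = 281.48 K and T_H = 303.37 K, so ΔT = 21.89 K.
COP_Carnot = T_H/ΔT = 303.37/21.89 = 13.86.
Resistance heating needs Ẇ_res = Q̇_H = 107000 W; the reversible heat pump needs only Ẇ_hp = Q̇_H/COP = 7720 W.
Saving = 107000 − 7720 = 99280 W.

99300 W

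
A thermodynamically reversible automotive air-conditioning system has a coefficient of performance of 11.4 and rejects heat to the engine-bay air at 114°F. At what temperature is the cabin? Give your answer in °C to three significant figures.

19.9 °C

For a Carnot refrigerator COP_R = T_C/(T_H − T_C), so T_C = COP·T_H/(1 + COP).
With T_H = 318.71 K, T_C = 11.4 × 318.71/12.40 = 293.00 K.
Converting, 293.00 K = 19.85°C.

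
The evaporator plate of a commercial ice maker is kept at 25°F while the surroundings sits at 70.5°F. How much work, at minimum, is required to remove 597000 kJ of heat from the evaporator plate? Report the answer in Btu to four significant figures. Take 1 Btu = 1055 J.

53120 Btu

In absolute terms T_C = 269.26 K and T_H = 294.54 K, so ΔT = 25.28 K.
The reversible limit is COP_R = T_C/ΔT = 10.65, so W_min = Q_C/COP = Q_C·ΔT/T_C.
W_min = 597000 × 25.28/269.26 = 56050 kJ = 53120 Btu.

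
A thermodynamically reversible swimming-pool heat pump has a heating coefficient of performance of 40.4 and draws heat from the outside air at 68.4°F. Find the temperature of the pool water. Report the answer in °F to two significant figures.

82 °F

COP_HP = T_H/(T_H − T_C) rearranges to T_H = COP·T_C/(COP − 1).
With T_C = 293.37 K, T_H = 40.4 × 293.37/39.40 = 300.82 K.
Converting, 300.82 K = 81.80°F.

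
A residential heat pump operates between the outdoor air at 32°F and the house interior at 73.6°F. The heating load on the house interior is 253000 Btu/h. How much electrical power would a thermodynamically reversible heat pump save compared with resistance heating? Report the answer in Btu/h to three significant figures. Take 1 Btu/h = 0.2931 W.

In absolute terms T_C = 273.15 K and T_H = 296.26 K, so ΔT = 23.11 K.
COP_Carnot = T_H/ΔT = 296.26/23.11 = 12.82.
Resistance heating needs Ẇ_res = Q̇_H = 253000 Btu/h; the reversible heat pump needs only Ẇ_hp = Q̇_H/COP = 19740 Btu/h.
Saving = 253000 − 19740 = 233300 Btu/h.

233000 Btu/h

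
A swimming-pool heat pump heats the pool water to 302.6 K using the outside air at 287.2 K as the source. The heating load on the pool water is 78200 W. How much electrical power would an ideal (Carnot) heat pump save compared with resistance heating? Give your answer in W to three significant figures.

The reservoir spacing is ΔT = 302.6 − 287.2 = 15.40 K.
COP_Carnot = T_H/ΔT = 302.60/15.40 = 19.65.
Resistance heating needs Ẇ_res = Q̇_H = 78200 W; the reversible heat pump needs only Ẇ_hp = Q̇_H/COP = 3980 W.
Saving = 78200 − 3980 = 74220 W.

74200 W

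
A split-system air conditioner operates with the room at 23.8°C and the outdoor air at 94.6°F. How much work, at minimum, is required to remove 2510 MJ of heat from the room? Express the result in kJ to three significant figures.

92800 kJ

In absolute terms T_C = 296.95 K and T_H = 307.93 K, so ΔT = 10.98 K.
The reversible limit is COP_R = T_C/ΔT = 27.05, so W_min = Q_C/COP = Q_C·ΔT/T_C.
W_min = 2510 × 10.98/296.95 = 92.79 MJ = 92790 kJ.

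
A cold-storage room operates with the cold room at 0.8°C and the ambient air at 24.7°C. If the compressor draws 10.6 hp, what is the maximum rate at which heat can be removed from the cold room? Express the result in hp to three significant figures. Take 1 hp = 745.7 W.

In absolute terms T_C = 273.95 K and T_H = 297.85 K, so ΔT = 23.90 K.
COP_Carnot = T_C/ΔT = 273.95/23.90 = 11.46.
Q̇_max = COP_Carnot × Ẇ = 11.46 × 10.60 hp = 121.5 hp.

122 hp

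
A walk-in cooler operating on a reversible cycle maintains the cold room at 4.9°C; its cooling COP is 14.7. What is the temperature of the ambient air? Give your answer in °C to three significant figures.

23.8 °C

COP_R = T_C/(T_H − T_C) gives T_H − T_C = T_C/COP.
With T_C = 278.05 K, T_H = 278.05 × (1 + 1/14.7) = 296.96 K.
Converting, 296.96 K = 23.81°C.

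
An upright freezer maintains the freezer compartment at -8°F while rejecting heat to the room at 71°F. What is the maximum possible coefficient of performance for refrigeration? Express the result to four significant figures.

5.717

In absolute terms T_C = 250.93 K and T_H = 294.82 K, so ΔT = 43.89 K.
For a reversible cycle, COP_Carnot = T_C/ΔT = 250.93/43.89 = 5.717.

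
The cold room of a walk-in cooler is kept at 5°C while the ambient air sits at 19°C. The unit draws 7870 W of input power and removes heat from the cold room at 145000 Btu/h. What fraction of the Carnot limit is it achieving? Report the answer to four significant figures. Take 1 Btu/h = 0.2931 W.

0.2718

Converting, Q̇_C = 145000 Btu/h = 42500 W, so COP_actual = Q̇_C/Ẇ = 42500/7870 = 5.400.
In absolute terms T_C = 278.15 K and T_H = 292.15 K, so ΔT = 14.00 K.
COP_Carnot = T_C/ΔT = 278.15/14.00 = 19.87.
η_II = COP_actual/COP_Carnot = 5.400/19.87 = 0.2718.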